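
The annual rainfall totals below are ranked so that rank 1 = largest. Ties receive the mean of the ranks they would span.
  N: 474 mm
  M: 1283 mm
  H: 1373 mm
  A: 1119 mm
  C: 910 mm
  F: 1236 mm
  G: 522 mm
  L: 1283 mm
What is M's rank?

2.5

Sorted (descending): 1373, 1283, 1283, 1236, 1119, 910, 522, 474
The 2 values of 1283 occupy positions 2–3 → average rank (2+3)/2 = 2.5.
M has value 1283 mm → rank 2.5.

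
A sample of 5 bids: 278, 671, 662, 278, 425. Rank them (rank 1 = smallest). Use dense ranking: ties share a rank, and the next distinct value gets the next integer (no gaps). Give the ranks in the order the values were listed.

Sorted (ascending): 278, 278, 425, 662, 671
The 2 values of 278 share dense rank 1.
Remaining distinct values take the next consecutive integers.

1, 4, 3, 1, 2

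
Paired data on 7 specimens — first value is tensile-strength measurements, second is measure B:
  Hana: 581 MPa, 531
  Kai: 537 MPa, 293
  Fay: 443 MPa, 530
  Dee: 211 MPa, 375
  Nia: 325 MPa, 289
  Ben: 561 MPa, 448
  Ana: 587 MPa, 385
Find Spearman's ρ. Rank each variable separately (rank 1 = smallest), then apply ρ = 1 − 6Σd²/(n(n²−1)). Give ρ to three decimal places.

Ranks of variable 1: 6, 4, 3, 1, 2, 5, 7
Ranks of variable 2: 7, 2, 6, 3, 1, 5, 4
d = r₁ − r₂: -1, 2, -3, -2, 1, 0, 3
d²: 1, 4, 9, 4, 1, 0, 9; Σd² = 28
ρ = 1 − 6·28/(7·48) = 1 − 168/336 = 0.500

0.500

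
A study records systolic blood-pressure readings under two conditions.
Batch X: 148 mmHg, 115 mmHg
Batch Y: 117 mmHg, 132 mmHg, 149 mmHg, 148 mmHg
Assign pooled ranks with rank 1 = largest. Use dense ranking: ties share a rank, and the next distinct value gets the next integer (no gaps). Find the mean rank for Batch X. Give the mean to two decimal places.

3.50

Sorted (descending): 149, 148, 148, 132, 117, 115
The 2 values of 148 share dense rank 2.
Remaining distinct values take the next consecutive integers.
Batch X values → pooled ranks: 148→2, 115→5
Mean rank = (2 + 5) / 2 = 3.50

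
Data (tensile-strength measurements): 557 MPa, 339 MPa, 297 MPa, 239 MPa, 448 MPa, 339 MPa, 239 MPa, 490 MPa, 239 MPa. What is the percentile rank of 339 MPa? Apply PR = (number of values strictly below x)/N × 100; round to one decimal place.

44.4

N = 9.
Strictly below 339: 4. Equal to 339: 2.
PR = 4/9 × 100 = 44.4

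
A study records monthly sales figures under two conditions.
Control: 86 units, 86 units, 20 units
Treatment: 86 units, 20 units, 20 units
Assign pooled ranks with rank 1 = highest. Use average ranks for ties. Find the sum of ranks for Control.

9

Sorted (descending): 86, 86, 86, 20, 20, 20
The 3 values of 86 occupy positions 1–3 → average rank 2.
The 3 values of 20 occupy positions 4–6 → average rank 5.
Control values → pooled ranks: 86→2, 86→2, 20→5
Rank sum = 2 + 2 + 5 = 9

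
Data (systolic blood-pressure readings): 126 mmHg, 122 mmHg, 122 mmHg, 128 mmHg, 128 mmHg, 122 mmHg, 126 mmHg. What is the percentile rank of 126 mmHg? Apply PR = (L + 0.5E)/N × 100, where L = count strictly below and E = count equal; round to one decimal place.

57.1

N = 7.
Strictly below 126: 3. Equal to 126: 2.
PR = (3 + 0.5·2)/7 × 100 = 57.1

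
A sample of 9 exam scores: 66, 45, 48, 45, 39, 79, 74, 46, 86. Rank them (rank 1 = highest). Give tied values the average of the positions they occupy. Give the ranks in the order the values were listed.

Sorted (descending): 86, 79, 74, 66, 48, 46, 45, 45, 39
The 2 values of 45 occupy positions 7–8 → average rank (7+8)/2 = 7.5.

4, 7.5, 5, 7.5, 9, 2, 3, 6, 1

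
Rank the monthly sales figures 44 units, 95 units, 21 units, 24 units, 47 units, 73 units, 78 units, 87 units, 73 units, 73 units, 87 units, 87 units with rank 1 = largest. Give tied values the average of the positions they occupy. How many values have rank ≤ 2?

1

Sorted (descending): 95, 87, 87, 87, 78, 73, 73, 73, 47, 44, 24, 21
The 3 values of 87 occupy positions 2–4 → average rank 3.
The 3 values of 73 occupy positions 6–8 → average rank 7.
Ranks ≤ 2: {1} → 1 value.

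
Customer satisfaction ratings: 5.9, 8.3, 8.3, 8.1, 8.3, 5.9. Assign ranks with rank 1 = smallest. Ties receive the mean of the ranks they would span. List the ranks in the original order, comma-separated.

1.5, 5, 5, 3, 5, 1.5

Sorted (ascending): 5.9, 5.9, 8.1, 8.3, 8.3, 8.3
The 2 values of 5.9 occupy positions 1–2 → average rank (1+2)/2 = 1.5.
The 3 values of 8.3 occupy positions 4–6 → average rank 5.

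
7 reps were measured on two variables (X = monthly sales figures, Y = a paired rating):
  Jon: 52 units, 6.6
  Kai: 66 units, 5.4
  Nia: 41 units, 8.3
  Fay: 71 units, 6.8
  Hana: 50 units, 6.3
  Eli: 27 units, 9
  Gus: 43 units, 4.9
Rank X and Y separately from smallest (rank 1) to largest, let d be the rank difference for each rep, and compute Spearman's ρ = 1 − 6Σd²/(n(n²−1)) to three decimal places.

Ranks of variable 1: 5, 6, 2, 7, 4, 1, 3
Ranks of variable 2: 4, 2, 6, 5, 3, 7, 1
d = r₁ − r₂: 1, 4, -4, 2, 1, -6, 2
d²: 1, 16, 16, 4, 1, 36, 4; Σd² = 78
ρ = 1 − 6·78/(7·48) = 1 − 468/336 = -0.393

-0.393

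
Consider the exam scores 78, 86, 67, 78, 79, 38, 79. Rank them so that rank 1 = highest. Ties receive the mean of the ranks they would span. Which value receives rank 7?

38

Sorted (descending): 86, 79, 79, 78, 78, 67, 38
The 2 values of 79 occupy positions 2–3 → average rank (2+3)/2 = 2.5.
The 2 values of 78 occupy positions 4–5 → average rank (4+5)/2 = 4.5.
Rank 7 → value 38.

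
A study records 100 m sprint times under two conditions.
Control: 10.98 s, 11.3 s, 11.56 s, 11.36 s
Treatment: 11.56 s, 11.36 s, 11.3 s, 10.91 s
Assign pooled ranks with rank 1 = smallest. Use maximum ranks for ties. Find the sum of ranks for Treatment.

19

Sorted (ascending): 10.91, 10.98, 11.3, 11.3, 11.36, 11.36, 11.56, 11.56
The 2 values of 11.3 occupy positions 3–4 → each gets rank 4.
The 2 values of 11.36 occupy positions 5–6 → each gets rank 6.
The 2 values of 11.56 occupy positions 7–8 → each gets rank 8.
Treatment values → pooled ranks: 11.56→8, 11.36→6, 11.3→4, 10.91→1
Rank sum = 8 + 6 + 4 + 1 = 19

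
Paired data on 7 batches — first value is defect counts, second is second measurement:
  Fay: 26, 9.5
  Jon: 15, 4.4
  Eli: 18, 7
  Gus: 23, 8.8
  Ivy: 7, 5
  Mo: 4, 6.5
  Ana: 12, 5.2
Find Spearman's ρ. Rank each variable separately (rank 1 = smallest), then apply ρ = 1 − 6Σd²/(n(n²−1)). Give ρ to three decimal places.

0.679

Ranks of variable 1: 7, 4, 5, 6, 2, 1, 3
Ranks of variable 2: 7, 1, 5, 6, 2, 4, 3
d = r₁ − r₂: 0, 3, 0, 0, 0, -3, 0
d²: 0, 9, 0, 0, 0, 9, 0; Σd² = 18
ρ = 1 − 6·18/(7·48) = 1 − 108/336 = 0.679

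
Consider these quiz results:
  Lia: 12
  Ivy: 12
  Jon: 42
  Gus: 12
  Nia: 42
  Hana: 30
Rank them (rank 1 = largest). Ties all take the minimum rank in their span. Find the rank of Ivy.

4

Sorted (descending): 42, 42, 30, 12, 12, 12
The 2 values of 42 occupy positions 1–2 → each gets rank 1.
The 3 values of 12 occupy positions 4–6 → each gets rank 4.
Ivy has value 12 → rank 4.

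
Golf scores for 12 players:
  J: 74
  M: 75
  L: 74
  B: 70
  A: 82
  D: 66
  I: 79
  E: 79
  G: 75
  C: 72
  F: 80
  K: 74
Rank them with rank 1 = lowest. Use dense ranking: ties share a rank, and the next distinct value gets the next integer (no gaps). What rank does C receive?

Sorted (ascending): 66, 70, 72, 74, 74, 74, 75, 75, 79, 79, 80, 82
The 3 values of 74 share dense rank 4.
The 2 values of 75 share dense rank 5.
The 2 values of 79 share dense rank 6.
Remaining distinct values take the next consecutive integers.
C has value 72 → rank 3.

3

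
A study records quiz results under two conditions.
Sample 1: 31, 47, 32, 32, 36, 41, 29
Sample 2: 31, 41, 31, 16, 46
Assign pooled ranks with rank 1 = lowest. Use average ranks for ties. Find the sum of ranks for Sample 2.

29.5

Sorted (ascending): 16, 29, 31, 31, 31, 32, 32, 36, 41, 41, 46, 47
The 3 values of 31 occupy positions 3–5 → average rank 4.
The 2 values of 32 occupy positions 6–7 → average rank (6+7)/2 = 6.5.
The 2 values of 41 occupy positions 9–10 → average rank (9+10)/2 = 9.5.
Sample 2 values → pooled ranks: 31→4, 41→9.5, 31→4, 16→1, 46→11
Rank sum = 4 + 9.5 + 4 + 1 + 11 = 29.5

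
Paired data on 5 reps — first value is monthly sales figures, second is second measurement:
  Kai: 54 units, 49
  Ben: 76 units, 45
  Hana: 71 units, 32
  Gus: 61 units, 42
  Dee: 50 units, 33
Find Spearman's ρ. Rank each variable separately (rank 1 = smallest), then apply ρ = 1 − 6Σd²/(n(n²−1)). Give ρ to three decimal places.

Ranks of variable 1: 2, 5, 4, 3, 1
Ranks of variable 2: 5, 4, 1, 3, 2
d = r₁ − r₂: -3, 1, 3, 0, -1
d²: 9, 1, 9, 0, 1; Σd² = 20
ρ = 1 − 6·20/(5·24) = 1 − 120/120 = 0.000

0.000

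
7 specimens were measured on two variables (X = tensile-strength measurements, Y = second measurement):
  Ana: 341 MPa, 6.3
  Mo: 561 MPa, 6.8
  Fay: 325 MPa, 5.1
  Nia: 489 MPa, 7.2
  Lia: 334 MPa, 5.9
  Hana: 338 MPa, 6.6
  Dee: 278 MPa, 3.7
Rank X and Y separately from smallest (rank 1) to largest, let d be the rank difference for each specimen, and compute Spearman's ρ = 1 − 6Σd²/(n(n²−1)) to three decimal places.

Ranks of variable 1: 5, 7, 2, 6, 3, 4, 1
Ranks of variable 2: 4, 6, 2, 7, 3, 5, 1
d = r₁ − r₂: 1, 1, 0, -1, 0, -1, 0
d²: 1, 1, 0, 1, 0, 1, 0; Σd² = 4
ρ = 1 − 6·4/(7·48) = 1 − 24/336 = 0.929

0.929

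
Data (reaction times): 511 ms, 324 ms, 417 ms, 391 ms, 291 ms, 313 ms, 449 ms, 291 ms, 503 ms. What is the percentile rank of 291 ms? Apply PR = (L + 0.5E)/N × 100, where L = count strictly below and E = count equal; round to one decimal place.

11.1

N = 9.
Strictly below 291: 0. Equal to 291: 2.
PR = (0 + 0.5·2)/9 × 100 = 11.1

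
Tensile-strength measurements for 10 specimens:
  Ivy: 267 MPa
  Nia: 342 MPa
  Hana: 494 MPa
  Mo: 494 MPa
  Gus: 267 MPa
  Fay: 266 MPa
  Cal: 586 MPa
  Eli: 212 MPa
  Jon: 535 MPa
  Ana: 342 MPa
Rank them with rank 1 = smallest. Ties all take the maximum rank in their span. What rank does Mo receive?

Sorted (ascending): 212, 266, 267, 267, 342, 342, 494, 494, 535, 586
The 2 values of 267 occupy positions 3–4 → each gets rank 4.
The 2 values of 342 occupy positions 5–6 → each gets rank 6.
The 2 values of 494 occupy positions 7–8 → each gets rank 8.
Mo has value 494 MPa → rank 8.

8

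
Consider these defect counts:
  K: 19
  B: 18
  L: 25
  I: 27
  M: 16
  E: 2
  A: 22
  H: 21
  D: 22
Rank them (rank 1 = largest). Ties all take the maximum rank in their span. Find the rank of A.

4

Sorted (descending): 27, 25, 22, 22, 21, 19, 18, 16, 2
The 2 values of 22 occupy positions 3–4 → each gets rank 4.
A has value 22 → rank 4.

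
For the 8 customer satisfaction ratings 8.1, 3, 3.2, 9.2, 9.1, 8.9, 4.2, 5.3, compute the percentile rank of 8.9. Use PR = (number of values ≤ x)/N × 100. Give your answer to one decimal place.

75.0

N = 8.
Strictly below 8.9: 5. Equal to 8.9: 1.
PR = 6/8 × 100 = 75.0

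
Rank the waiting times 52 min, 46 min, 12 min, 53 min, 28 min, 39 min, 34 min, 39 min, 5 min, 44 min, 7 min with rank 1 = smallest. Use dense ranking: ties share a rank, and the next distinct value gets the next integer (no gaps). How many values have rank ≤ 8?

Sorted (ascending): 5, 7, 12, 28, 34, 39, 39, 44, 46, 52, 53
The 2 values of 39 share dense rank 6.
Remaining distinct values take the next consecutive integers.
Ranks ≤ 8: {1, 2, 3, 4, 5, 6, 6, 7, 8} → 9 values.

9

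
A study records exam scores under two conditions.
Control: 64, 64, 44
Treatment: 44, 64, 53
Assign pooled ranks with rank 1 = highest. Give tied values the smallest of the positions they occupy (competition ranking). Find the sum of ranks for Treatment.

10

Sorted (descending): 64, 64, 64, 53, 44, 44
The 3 values of 64 occupy positions 1–3 → each gets rank 1.
The 2 values of 44 occupy positions 5–6 → each gets rank 5.
Treatment values → pooled ranks: 44→5, 64→1, 53→4
Rank sum = 5 + 1 + 4 = 10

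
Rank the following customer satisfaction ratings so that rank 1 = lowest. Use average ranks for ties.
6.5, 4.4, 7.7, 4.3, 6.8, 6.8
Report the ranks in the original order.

Sorted (ascending): 4.3, 4.4, 6.5, 6.8, 6.8, 7.7
The 2 values of 6.8 occupy positions 4–5 → average rank (4+5)/2 = 4.5.

3, 2, 6, 1, 4.5, 4.5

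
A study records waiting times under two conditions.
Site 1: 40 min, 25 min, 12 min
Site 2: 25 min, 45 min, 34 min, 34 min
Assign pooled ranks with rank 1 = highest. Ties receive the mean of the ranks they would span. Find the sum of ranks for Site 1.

14.5

Sorted (descending): 45, 40, 34, 34, 25, 25, 12
The 2 values of 34 occupy positions 3–4 → average rank (3+4)/2 = 3.5.
The 2 values of 25 occupy positions 5–6 → average rank (5+6)/2 = 5.5.
Site 1 values → pooled ranks: 40→2, 25→5.5, 12→7
Rank sum = 2 + 5.5 + 7 = 14.5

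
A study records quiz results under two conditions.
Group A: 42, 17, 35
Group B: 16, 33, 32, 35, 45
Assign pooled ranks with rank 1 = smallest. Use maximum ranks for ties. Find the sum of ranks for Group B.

22

Sorted (ascending): 16, 17, 32, 33, 35, 35, 42, 45
The 2 values of 35 occupy positions 5–6 → each gets rank 6.
Group B values → pooled ranks: 16→1, 33→4, 32→3, 35→6, 45→8
Rank sum = 1 + 4 + 3 + 6 + 8 = 22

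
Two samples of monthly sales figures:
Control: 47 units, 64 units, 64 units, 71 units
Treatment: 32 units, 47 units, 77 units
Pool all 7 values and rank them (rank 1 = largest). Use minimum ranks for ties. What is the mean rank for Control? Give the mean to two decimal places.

Sorted (descending): 77, 71, 64, 64, 47, 47, 32
The 2 values of 64 occupy positions 3–4 → each gets rank 3.
The 2 values of 47 occupy positions 5–6 → each gets rank 5.
Control values → pooled ranks: 47→5, 64→3, 64→3, 71→2
Mean rank = (5 + 3 + 3 + 2) / 4 = 3.25

3.25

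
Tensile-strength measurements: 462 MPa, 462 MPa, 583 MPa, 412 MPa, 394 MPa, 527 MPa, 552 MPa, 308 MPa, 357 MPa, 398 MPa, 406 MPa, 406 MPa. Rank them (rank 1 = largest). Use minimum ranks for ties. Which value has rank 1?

583

Sorted (descending): 583, 552, 527, 462, 462, 412, 406, 406, 398, 394, 357, 308
The 2 values of 462 occupy positions 4–5 → each gets rank 4.
The 2 values of 406 occupy positions 7–8 → each gets rank 7.
Rank 1 → value 583.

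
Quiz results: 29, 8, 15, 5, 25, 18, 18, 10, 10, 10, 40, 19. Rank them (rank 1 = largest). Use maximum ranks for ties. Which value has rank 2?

29

Sorted (descending): 40, 29, 25, 19, 18, 18, 15, 10, 10, 10, 8, 5
The 2 values of 18 occupy positions 5–6 → each gets rank 6.
The 3 values of 10 occupy positions 8–10 → each gets rank 10.
Rank 2 → value 29.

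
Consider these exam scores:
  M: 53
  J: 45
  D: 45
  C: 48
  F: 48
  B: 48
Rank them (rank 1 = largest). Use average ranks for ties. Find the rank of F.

3

Sorted (descending): 53, 48, 48, 48, 45, 45
The 3 values of 48 occupy positions 2–4 → average rank 3.
The 2 values of 45 occupy positions 5–6 → average rank (5+6)/2 = 5.5.
F has value 48 → rank 3.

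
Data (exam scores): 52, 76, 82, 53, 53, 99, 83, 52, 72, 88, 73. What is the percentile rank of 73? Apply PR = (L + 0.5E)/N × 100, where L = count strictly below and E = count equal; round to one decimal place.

50.0

N = 11.
Strictly below 73: 5. Equal to 73: 1.
PR = (5 + 0.5·1)/11 × 100 = 50.0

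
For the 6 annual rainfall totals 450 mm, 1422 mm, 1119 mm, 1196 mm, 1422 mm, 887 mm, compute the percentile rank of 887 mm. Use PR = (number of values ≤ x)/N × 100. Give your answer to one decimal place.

33.3

N = 6.
Strictly below 887: 1. Equal to 887: 1.
PR = 2/6 × 100 = 33.3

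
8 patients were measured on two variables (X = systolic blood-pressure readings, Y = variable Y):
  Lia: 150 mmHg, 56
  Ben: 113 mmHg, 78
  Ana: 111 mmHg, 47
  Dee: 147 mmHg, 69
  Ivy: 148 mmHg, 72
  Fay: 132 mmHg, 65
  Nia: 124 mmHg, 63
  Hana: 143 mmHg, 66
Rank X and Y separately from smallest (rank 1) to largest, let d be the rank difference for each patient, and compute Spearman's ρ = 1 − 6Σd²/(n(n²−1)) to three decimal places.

Ranks of variable 1: 8, 2, 1, 6, 7, 4, 3, 5
Ranks of variable 2: 2, 8, 1, 6, 7, 4, 3, 5
d = r₁ − r₂: 6, -6, 0, 0, 0, 0, 0, 0
d²: 36, 36, 0, 0, 0, 0, 0, 0; Σd² = 72
ρ = 1 − 6·72/(8·63) = 1 − 432/504 = 0.143

0.143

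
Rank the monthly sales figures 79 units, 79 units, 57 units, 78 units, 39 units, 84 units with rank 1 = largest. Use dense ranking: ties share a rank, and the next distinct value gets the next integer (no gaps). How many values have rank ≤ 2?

Sorted (descending): 84, 79, 79, 78, 57, 39
The 2 values of 79 share dense rank 2.
Remaining distinct values take the next consecutive integers.
Ranks ≤ 2: {1, 2, 2} → 3 values.

3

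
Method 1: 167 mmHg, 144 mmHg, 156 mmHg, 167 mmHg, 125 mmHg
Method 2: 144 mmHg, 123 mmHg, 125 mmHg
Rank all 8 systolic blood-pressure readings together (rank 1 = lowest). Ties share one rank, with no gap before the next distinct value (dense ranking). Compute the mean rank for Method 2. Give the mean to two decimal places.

Sorted (ascending): 123, 125, 125, 144, 144, 156, 167, 167
The 2 values of 125 share dense rank 2.
The 2 values of 144 share dense rank 3.
The 2 values of 167 share dense rank 5.
Remaining distinct values take the next consecutive integers.
Method 2 values → pooled ranks: 144→3, 123→1, 125→2
Mean rank = (3 + 1 + 2) / 3 = 2.00

2.00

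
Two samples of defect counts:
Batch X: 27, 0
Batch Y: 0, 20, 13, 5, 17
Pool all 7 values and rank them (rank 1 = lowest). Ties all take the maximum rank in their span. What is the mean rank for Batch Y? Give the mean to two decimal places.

4.00

Sorted (ascending): 0, 0, 5, 13, 17, 20, 27
The 2 values of 0 occupy positions 1–2 → each gets rank 2.
Batch Y values → pooled ranks: 0→2, 20→6, 13→4, 5→3, 17→5
Mean rank = (2 + 6 + 4 + 3 + 5) / 5 = 4.00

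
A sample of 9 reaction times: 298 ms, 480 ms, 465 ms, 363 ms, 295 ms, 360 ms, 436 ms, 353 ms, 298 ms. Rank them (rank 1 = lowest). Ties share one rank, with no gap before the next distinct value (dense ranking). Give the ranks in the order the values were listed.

2, 8, 7, 5, 1, 4, 6, 3, 2

Sorted (ascending): 295, 298, 298, 353, 360, 363, 436, 465, 480
The 2 values of 298 share dense rank 2.
Remaining distinct values take the next consecutive integers.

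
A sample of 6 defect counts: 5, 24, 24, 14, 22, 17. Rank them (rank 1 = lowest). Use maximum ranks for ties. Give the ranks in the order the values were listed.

1, 6, 6, 2, 4, 3

Sorted (ascending): 5, 14, 17, 22, 24, 24
The 2 values of 24 occupy positions 5–6 → each gets rank 6.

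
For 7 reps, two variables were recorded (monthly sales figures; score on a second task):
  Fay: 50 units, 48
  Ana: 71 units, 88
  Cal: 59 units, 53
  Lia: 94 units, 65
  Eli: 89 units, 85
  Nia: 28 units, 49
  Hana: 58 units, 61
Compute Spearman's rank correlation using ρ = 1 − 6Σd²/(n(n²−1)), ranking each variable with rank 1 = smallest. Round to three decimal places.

Ranks of variable 1: 2, 5, 4, 7, 6, 1, 3
Ranks of variable 2: 1, 7, 3, 5, 6, 2, 4
d = r₁ − r₂: 1, -2, 1, 2, 0, -1, -1
d²: 1, 4, 1, 4, 0, 1, 1; Σd² = 12
ρ = 1 − 6·12/(7·48) = 1 − 72/336 = 0.786

0.786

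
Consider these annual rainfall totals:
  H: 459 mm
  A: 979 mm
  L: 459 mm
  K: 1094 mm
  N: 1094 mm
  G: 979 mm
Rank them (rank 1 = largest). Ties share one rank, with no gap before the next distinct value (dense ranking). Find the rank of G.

2

Sorted (descending): 1094, 1094, 979, 979, 459, 459
The 2 values of 1094 share dense rank 1.
The 2 values of 979 share dense rank 2.
The 2 values of 459 share dense rank 3.
G has value 979 mm → rank 2.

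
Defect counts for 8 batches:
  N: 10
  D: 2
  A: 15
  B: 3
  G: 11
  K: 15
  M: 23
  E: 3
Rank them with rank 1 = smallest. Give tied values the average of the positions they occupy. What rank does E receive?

2.5

Sorted (ascending): 2, 3, 3, 10, 11, 15, 15, 23
The 2 values of 3 occupy positions 2–3 → average rank (2+3)/2 = 2.5.
The 2 values of 15 occupy positions 6–7 → average rank (6+7)/2 = 6.5.
E has value 3 → rank 2.5.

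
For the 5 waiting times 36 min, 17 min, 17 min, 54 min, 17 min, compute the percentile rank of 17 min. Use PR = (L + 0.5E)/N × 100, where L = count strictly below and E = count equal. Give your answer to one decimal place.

30.0

N = 5.
Strictly below 17: 0. Equal to 17: 3.
PR = (0 + 0.5·3)/5 × 100 = 30.0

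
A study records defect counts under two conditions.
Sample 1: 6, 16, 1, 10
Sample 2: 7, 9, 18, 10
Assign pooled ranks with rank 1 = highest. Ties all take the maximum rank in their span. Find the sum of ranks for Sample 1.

21

Sorted (descending): 18, 16, 10, 10, 9, 7, 6, 1
The 2 values of 10 occupy positions 3–4 → each gets rank 4.
Sample 1 values → pooled ranks: 6→7, 16→2, 1→8, 10→4
Rank sum = 7 + 2 + 8 + 4 = 21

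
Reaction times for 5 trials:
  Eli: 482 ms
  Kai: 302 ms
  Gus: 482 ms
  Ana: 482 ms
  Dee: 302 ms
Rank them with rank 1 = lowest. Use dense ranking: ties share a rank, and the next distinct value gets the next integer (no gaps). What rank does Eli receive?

Sorted (ascending): 302, 302, 482, 482, 482
The 2 values of 302 share dense rank 1.
The 3 values of 482 share dense rank 2.
Eli has value 482 ms → rank 2.

2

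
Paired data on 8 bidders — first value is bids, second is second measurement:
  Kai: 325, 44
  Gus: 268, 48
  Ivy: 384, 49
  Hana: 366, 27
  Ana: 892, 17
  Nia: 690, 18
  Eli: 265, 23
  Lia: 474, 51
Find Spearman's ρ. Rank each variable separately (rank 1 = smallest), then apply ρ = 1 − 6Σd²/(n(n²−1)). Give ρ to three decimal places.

-0.262

Ranks of variable 1: 3, 2, 5, 4, 8, 7, 1, 6
Ranks of variable 2: 5, 6, 7, 4, 1, 2, 3, 8
d = r₁ − r₂: -2, -4, -2, 0, 7, 5, -2, -2
d²: 4, 16, 4, 0, 49, 25, 4, 4; Σd² = 106
ρ = 1 − 6·106/(8·63) = 1 − 636/504 = -0.262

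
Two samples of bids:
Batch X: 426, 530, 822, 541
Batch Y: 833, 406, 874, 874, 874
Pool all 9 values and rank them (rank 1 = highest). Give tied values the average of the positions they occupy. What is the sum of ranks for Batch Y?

Sorted (descending): 874, 874, 874, 833, 822, 541, 530, 426, 406
The 3 values of 874 occupy positions 1–3 → average rank 2.
Batch Y values → pooled ranks: 833→4, 406→9, 874→2, 874→2, 874→2
Rank sum = 4 + 9 + 2 + 2 + 2 = 19

19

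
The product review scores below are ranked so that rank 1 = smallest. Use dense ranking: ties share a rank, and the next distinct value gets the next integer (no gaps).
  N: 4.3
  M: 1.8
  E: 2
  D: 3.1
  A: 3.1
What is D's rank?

3

Sorted (ascending): 1.8, 2, 3.1, 3.1, 4.3
The 2 values of 3.1 share dense rank 3.
Remaining distinct values take the next consecutive integers.
D has value 3.1 → rank 3.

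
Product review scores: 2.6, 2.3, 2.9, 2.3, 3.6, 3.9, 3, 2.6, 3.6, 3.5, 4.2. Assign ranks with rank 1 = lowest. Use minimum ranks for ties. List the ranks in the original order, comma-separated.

Sorted (ascending): 2.3, 2.3, 2.6, 2.6, 2.9, 3, 3.5, 3.6, 3.6, 3.9, 4.2
The 2 values of 2.3 occupy positions 1–2 → each gets rank 1.
The 2 values of 2.6 occupy positions 3–4 → each gets rank 3.
The 2 values of 3.6 occupy positions 8–9 → each gets rank 8.

3, 1, 5, 1, 8, 10, 6, 3, 8, 7, 11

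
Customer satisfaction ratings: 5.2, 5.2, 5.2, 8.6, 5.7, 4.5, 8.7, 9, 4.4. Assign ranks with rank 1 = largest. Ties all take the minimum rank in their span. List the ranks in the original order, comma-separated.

5, 5, 5, 3, 4, 8, 2, 1, 9

Sorted (descending): 9, 8.7, 8.6, 5.7, 5.2, 5.2, 5.2, 4.5, 4.4
The 3 values of 5.2 occupy positions 5–7 → each gets rank 5.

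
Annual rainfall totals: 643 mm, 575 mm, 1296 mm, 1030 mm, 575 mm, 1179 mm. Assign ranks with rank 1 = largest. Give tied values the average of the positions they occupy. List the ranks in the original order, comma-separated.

4, 5.5, 1, 3, 5.5, 2

Sorted (descending): 1296, 1179, 1030, 643, 575, 575
The 2 values of 575 occupy positions 5–6 → average rank (5+6)/2 = 5.5.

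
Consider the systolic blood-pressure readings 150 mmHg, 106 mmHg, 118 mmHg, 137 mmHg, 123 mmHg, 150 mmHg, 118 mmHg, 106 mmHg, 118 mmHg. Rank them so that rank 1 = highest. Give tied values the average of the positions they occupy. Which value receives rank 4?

Sorted (descending): 150, 150, 137, 123, 118, 118, 118, 106, 106
The 2 values of 150 occupy positions 1–2 → average rank (1+2)/2 = 1.5.
The 3 values of 118 occupy positions 5–7 → average rank 6.
The 2 values of 106 occupy positions 8–9 → average rank (8+9)/2 = 8.5.
Rank 4 → value 123.

123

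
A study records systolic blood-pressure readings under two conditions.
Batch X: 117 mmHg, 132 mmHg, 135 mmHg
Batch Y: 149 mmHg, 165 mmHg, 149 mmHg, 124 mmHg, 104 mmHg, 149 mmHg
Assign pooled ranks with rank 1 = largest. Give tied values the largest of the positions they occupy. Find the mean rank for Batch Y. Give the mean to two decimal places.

Sorted (descending): 165, 149, 149, 149, 135, 132, 124, 117, 104
The 3 values of 149 occupy positions 2–4 → each gets rank 4.
Batch Y values → pooled ranks: 149→4, 165→1, 149→4, 124→7, 104→9, 149→4
Mean rank = (4 + 1 + 4 + 7 + 9 + 4) / 6 = 4.83

4.83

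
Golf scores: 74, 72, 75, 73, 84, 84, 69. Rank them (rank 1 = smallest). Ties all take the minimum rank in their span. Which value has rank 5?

Sorted (ascending): 69, 72, 73, 74, 75, 84, 84
The 2 values of 84 occupy positions 6–7 → each gets rank 6.
Rank 5 → value 75.

75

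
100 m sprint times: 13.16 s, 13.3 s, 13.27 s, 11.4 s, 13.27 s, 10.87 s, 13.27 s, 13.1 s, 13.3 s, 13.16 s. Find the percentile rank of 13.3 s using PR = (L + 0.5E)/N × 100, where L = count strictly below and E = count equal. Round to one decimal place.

N = 10.
Strictly below 13.3: 8. Equal to 13.3: 2.
PR = (8 + 0.5·2)/10 × 100 = 90.0

90.0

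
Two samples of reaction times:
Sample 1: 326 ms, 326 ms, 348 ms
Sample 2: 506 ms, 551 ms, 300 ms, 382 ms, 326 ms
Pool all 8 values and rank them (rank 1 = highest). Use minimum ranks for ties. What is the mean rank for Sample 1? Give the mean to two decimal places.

Sorted (descending): 551, 506, 382, 348, 326, 326, 326, 300
The 3 values of 326 occupy positions 5–7 → each gets rank 5.
Sample 1 values → pooled ranks: 326→5, 326→5, 348→4
Mean rank = (5 + 5 + 4) / 3 = 4.67

4.67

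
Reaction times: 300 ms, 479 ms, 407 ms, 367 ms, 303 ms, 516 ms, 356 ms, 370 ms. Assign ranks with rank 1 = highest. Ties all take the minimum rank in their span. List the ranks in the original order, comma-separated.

8, 2, 3, 5, 7, 1, 6, 4

Sorted (descending): 516, 479, 407, 370, 367, 356, 303, 300
No ties — each value takes its position as its rank.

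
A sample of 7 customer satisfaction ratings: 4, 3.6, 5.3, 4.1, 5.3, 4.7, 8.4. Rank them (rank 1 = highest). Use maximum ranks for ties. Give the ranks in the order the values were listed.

6, 7, 3, 5, 3, 4, 1

Sorted (descending): 8.4, 5.3, 5.3, 4.7, 4.1, 4, 3.6
The 2 values of 5.3 occupy positions 2–3 → each gets rank 3.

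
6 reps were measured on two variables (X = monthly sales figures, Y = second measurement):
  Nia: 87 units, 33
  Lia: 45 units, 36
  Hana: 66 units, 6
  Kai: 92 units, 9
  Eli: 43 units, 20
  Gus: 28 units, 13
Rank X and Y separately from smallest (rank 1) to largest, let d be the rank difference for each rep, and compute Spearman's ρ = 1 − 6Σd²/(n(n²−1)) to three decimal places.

-0.200

Ranks of variable 1: 5, 3, 4, 6, 2, 1
Ranks of variable 2: 5, 6, 1, 2, 4, 3
d = r₁ − r₂: 0, -3, 3, 4, -2, -2
d²: 0, 9, 9, 16, 4, 4; Σd² = 42
ρ = 1 − 6·42/(6·35) = 1 − 252/210 = -0.200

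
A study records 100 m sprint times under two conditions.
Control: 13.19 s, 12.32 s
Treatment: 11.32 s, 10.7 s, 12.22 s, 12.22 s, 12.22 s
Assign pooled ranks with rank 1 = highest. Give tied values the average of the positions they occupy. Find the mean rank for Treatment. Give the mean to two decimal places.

Sorted (descending): 13.19, 12.32, 12.22, 12.22, 12.22, 11.32, 10.7
The 3 values of 12.22 occupy positions 3–5 → average rank 4.
Treatment values → pooled ranks: 11.32→6, 10.7→7, 12.22→4, 12.22→4, 12.22→4
Mean rank = (6 + 7 + 4 + 4 + 4) / 5 = 5.00

5.00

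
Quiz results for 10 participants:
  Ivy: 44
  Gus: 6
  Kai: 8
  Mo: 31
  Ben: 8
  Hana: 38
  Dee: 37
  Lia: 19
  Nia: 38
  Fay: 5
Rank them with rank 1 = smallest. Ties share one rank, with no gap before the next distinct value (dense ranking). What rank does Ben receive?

3

Sorted (ascending): 5, 6, 8, 8, 19, 31, 37, 38, 38, 44
The 2 values of 8 share dense rank 3.
The 2 values of 38 share dense rank 7.
Remaining distinct values take the next consecutive integers.
Ben has value 8 → rank 3.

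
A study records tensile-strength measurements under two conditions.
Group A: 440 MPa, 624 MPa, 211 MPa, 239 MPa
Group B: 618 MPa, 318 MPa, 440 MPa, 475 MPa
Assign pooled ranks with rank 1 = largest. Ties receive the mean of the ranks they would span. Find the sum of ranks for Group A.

Sorted (descending): 624, 618, 475, 440, 440, 318, 239, 211
The 2 values of 440 occupy positions 4–5 → average rank (4+5)/2 = 4.5.
Group A values → pooled ranks: 440→4.5, 624→1, 211→8, 239→7
Rank sum = 4.5 + 1 + 8 + 7 = 20.5

20.5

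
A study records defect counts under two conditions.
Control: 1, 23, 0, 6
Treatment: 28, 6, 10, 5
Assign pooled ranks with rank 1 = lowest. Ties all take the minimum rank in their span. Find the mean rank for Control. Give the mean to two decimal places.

Sorted (ascending): 0, 1, 5, 6, 6, 10, 23, 28
The 2 values of 6 occupy positions 4–5 → each gets rank 4.
Control values → pooled ranks: 1→2, 23→7, 0→1, 6→4
Mean rank = (2 + 7 + 1 + 4) / 4 = 3.50

3.50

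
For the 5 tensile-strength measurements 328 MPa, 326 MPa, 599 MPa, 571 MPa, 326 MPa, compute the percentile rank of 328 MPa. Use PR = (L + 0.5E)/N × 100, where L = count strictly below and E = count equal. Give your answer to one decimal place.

50.0

N = 5.
Strictly below 328: 2. Equal to 328: 1.
PR = (2 + 0.5·1)/5 × 100 = 50.0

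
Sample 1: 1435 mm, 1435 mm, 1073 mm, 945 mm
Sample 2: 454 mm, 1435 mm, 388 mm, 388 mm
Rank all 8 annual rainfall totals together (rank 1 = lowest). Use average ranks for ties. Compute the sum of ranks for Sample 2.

13

Sorted (ascending): 388, 388, 454, 945, 1073, 1435, 1435, 1435
The 2 values of 388 occupy positions 1–2 → average rank (1+2)/2 = 1.5.
The 3 values of 1435 occupy positions 6–8 → average rank 7.
Sample 2 values → pooled ranks: 454→3, 1435→7, 388→1.5, 388→1.5
Rank sum = 3 + 7 + 1.5 + 1.5 = 13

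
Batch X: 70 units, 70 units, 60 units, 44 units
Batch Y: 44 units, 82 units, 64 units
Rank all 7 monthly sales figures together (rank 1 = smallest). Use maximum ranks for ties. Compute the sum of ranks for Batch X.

Sorted (ascending): 44, 44, 60, 64, 70, 70, 82
The 2 values of 44 occupy positions 1–2 → each gets rank 2.
The 2 values of 70 occupy positions 5–6 → each gets rank 6.
Batch X values → pooled ranks: 70→6, 70→6, 60→3, 44→2
Rank sum = 6 + 6 + 3 + 2 = 17

17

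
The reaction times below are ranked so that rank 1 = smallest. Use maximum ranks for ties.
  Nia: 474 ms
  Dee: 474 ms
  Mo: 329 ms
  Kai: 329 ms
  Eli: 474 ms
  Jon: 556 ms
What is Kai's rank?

Sorted (ascending): 329, 329, 474, 474, 474, 556
The 2 values of 329 occupy positions 1–2 → each gets rank 2.
The 3 values of 474 occupy positions 3–5 → each gets rank 5.
Kai has value 329 ms → rank 2.

2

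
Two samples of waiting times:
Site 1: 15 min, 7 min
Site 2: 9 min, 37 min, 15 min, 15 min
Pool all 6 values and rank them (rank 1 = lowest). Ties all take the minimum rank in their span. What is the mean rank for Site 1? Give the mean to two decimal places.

2.00

Sorted (ascending): 7, 9, 15, 15, 15, 37
The 3 values of 15 occupy positions 3–5 → each gets rank 3.
Site 1 values → pooled ranks: 15→3, 7→1
Mean rank = (3 + 1) / 2 = 2.00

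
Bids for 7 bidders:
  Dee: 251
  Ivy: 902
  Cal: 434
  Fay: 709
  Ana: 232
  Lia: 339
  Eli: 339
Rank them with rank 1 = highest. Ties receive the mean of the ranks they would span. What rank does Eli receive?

4.5

Sorted (descending): 902, 709, 434, 339, 339, 251, 232
The 2 values of 339 occupy positions 4–5 → average rank (4+5)/2 = 4.5.
Eli has value 339 → rank 4.5.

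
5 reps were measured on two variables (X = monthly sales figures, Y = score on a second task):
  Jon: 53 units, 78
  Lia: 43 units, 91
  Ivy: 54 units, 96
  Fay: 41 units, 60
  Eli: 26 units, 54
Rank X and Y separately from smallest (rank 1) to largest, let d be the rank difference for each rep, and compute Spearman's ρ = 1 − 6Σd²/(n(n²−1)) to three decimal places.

Ranks of variable 1: 4, 3, 5, 2, 1
Ranks of variable 2: 3, 4, 5, 2, 1
d = r₁ − r₂: 1, -1, 0, 0, 0
d²: 1, 1, 0, 0, 0; Σd² = 2
ρ = 1 − 6·2/(5·24) = 1 − 12/120 = 0.900

0.900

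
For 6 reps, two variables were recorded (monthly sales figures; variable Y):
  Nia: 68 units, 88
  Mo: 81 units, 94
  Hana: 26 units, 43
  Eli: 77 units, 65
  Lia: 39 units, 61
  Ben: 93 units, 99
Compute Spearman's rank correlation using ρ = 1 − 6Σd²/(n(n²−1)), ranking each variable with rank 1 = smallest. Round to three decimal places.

Ranks of variable 1: 3, 5, 1, 4, 2, 6
Ranks of variable 2: 4, 5, 1, 3, 2, 6
d = r₁ − r₂: -1, 0, 0, 1, 0, 0
d²: 1, 0, 0, 1, 0, 0; Σd² = 2
ρ = 1 − 6·2/(6·35) = 1 − 12/210 = 0.943

0.943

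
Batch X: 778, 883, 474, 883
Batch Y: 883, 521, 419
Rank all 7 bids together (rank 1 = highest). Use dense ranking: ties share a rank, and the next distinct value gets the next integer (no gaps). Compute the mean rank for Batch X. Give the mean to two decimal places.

2.00

Sorted (descending): 883, 883, 883, 778, 521, 474, 419
The 3 values of 883 share dense rank 1.
Remaining distinct values take the next consecutive integers.
Batch X values → pooled ranks: 778→2, 883→1, 474→4, 883→1
Mean rank = (2 + 1 + 4 + 1) / 4 = 2.00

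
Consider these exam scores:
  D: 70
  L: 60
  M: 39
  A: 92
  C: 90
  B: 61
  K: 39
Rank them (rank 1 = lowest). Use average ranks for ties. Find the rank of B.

4

Sorted (ascending): 39, 39, 60, 61, 70, 90, 92
The 2 values of 39 occupy positions 1–2 → average rank (1+2)/2 = 1.5.
B has value 61 → rank 4.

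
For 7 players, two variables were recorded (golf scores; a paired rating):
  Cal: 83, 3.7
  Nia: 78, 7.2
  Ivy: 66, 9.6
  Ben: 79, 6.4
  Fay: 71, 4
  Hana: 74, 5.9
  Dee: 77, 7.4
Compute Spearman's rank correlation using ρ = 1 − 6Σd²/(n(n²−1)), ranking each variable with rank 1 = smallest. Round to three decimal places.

Ranks of variable 1: 7, 5, 1, 6, 2, 3, 4
Ranks of variable 2: 1, 5, 7, 4, 2, 3, 6
d = r₁ − r₂: 6, 0, -6, 2, 0, 0, -2
d²: 36, 0, 36, 4, 0, 0, 4; Σd² = 80
ρ = 1 − 6·80/(7·48) = 1 − 480/336 = -0.429

-0.429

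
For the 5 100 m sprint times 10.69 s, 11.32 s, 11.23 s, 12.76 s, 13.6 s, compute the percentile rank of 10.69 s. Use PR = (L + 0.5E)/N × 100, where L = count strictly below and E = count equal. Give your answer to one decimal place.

10.0

N = 5.
Strictly below 10.69: 0. Equal to 10.69: 1.
PR = (0 + 0.5·1)/5 × 100 = 10.0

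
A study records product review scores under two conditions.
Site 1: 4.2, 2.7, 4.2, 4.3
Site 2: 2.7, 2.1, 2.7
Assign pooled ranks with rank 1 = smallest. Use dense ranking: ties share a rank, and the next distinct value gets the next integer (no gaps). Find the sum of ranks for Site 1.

Sorted (ascending): 2.1, 2.7, 2.7, 2.7, 4.2, 4.2, 4.3
The 3 values of 2.7 share dense rank 2.
The 2 values of 4.2 share dense rank 3.
Remaining distinct values take the next consecutive integers.
Site 1 values → pooled ranks: 4.2→3, 2.7→2, 4.2→3, 4.3→4
Rank sum = 3 + 2 + 3 + 4 = 12

12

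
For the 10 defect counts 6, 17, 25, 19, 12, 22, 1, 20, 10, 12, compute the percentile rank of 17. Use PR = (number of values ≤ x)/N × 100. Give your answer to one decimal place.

60.0

N = 10.
Strictly below 17: 5. Equal to 17: 1.
PR = 6/10 × 100 = 60.0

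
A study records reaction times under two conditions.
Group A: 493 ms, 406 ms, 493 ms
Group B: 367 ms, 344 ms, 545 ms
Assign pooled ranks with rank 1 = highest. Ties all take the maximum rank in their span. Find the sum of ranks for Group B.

Sorted (descending): 545, 493, 493, 406, 367, 344
The 2 values of 493 occupy positions 2–3 → each gets rank 3.
Group B values → pooled ranks: 367→5, 344→6, 545→1
Rank sum = 5 + 6 + 1 = 12

12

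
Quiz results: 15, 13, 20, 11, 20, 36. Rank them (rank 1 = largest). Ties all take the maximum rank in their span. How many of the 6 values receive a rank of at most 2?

Sorted (descending): 36, 20, 20, 15, 13, 11
The 2 values of 20 occupy positions 2–3 → each gets rank 3.
Ranks ≤ 2: {1} → 1 value.

1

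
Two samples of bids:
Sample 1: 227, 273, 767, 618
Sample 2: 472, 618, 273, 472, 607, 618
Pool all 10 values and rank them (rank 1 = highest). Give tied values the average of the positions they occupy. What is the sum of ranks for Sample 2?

Sorted (descending): 767, 618, 618, 618, 607, 472, 472, 273, 273, 227
The 3 values of 618 occupy positions 2–4 → average rank 3.
The 2 values of 472 occupy positions 6–7 → average rank (6+7)/2 = 6.5.
The 2 values of 273 occupy positions 8–9 → average rank (8+9)/2 = 8.5.
Sample 2 values → pooled ranks: 472→6.5, 618→3, 273→8.5, 472→6.5, 607→5, 618→3
Rank sum = 6.5 + 3 + 8.5 + 6.5 + 5 + 3 = 32.5

32.5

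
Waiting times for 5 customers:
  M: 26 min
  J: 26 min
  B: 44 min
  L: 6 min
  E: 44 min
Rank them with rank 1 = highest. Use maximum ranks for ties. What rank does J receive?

Sorted (descending): 44, 44, 26, 26, 6
The 2 values of 44 occupy positions 1–2 → each gets rank 2.
The 2 values of 26 occupy positions 3–4 → each gets rank 4.
J has value 26 min → rank 4.

4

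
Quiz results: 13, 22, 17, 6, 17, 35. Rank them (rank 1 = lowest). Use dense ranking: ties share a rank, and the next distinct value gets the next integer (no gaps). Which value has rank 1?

Sorted (ascending): 6, 13, 17, 17, 22, 35
The 2 values of 17 share dense rank 3.
Remaining distinct values take the next consecutive integers.
Rank 1 → value 6.

6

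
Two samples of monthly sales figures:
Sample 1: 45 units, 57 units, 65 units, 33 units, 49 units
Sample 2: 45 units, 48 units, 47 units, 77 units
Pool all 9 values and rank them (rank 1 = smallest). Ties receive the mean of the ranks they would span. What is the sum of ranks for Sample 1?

24.5

Sorted (ascending): 33, 45, 45, 47, 48, 49, 57, 65, 77
The 2 values of 45 occupy positions 2–3 → average rank (2+3)/2 = 2.5.
Sample 1 values → pooled ranks: 45→2.5, 57→7, 65→8, 33→1, 49→6
Rank sum = 2.5 + 7 + 8 + 1 + 6 = 24.5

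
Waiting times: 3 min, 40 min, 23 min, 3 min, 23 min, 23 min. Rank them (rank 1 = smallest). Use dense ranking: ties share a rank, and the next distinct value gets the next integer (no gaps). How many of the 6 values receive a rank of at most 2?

Sorted (ascending): 3, 3, 23, 23, 23, 40
The 2 values of 3 share dense rank 1.
The 3 values of 23 share dense rank 2.
Remaining distinct values take the next consecutive integers.
Ranks ≤ 2: {1, 1, 2, 2, 2} → 5 values.

5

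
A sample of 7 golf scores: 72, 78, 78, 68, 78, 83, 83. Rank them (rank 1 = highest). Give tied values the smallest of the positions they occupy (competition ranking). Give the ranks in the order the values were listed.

6, 3, 3, 7, 3, 1, 1

Sorted (descending): 83, 83, 78, 78, 78, 72, 68
The 2 values of 83 occupy positions 1–2 → each gets rank 1.
The 3 values of 78 occupy positions 3–5 → each gets rank 3.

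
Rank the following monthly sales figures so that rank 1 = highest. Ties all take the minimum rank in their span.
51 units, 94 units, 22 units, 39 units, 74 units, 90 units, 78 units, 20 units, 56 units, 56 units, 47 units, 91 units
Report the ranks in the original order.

8, 1, 11, 10, 5, 3, 4, 12, 6, 6, 9, 2

Sorted (descending): 94, 91, 90, 78, 74, 56, 56, 51, 47, 39, 22, 20
The 2 values of 56 occupy positions 6–7 → each gets rank 6.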